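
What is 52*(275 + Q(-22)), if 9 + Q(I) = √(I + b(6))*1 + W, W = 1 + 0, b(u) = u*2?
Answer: 13884 + 52*I*√10 ≈ 13884.0 + 164.44*I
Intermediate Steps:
b(u) = 2*u
W = 1
Q(I) = -8 + √(12 + I) (Q(I) = -9 + (√(I + 2*6)*1 + 1) = -9 + (√(I + 12)*1 + 1) = -9 + (√(12 + I)*1 + 1) = -9 + (√(12 + I) + 1) = -9 + (1 + √(12 + I)) = -8 + √(12 + I))
52*(275 + Q(-22)) = 52*(275 + (-8 + √(12 - 22))) = 52*(275 + (-8 + √(-10))) = 52*(275 + (-8 + I*√10)) = 52*(267 + I*√10) = 13884 + 52*I*√10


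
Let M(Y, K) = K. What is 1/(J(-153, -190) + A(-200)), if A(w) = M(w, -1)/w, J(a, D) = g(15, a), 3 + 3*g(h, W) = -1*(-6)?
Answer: 200/201 ≈ 0.99502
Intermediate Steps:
g(h, W) = 1 (g(h, W) = -1 + (-1*(-6))/3 = -1 + (⅓)*6 = -1 + 2 = 1)
J(a, D) = 1
A(w) = -1/w
1/(J(-153, -190) + A(-200)) = 1/(1 - 1/(-200)) = 1/(1 - 1*(-1/200)) = 1/(1 + 1/200) = 1/(201/200) = 200/201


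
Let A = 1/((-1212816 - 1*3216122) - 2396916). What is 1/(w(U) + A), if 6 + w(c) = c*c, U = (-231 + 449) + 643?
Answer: 6825854/5060107958009 ≈ 1.3490e-6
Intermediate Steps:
A = -1/6825854 (A = 1/((-1212816 - 3216122) - 2396916) = 1/(-4428938 - 2396916) = 1/(-6825854) = -1/6825854 ≈ -1.4650e-7)
U = 861 (U = 218 + 643 = 861)
w(c) = -6 + c**2 (w(c) = -6 + c*c = -6 + c**2)
1/(w(U) + A) = 1/((-6 + 861**2) - 1/6825854) = 1/((-6 + 741321) - 1/6825854) = 1/(741315 - 1/6825854) = 1/(5060107958009/6825854) = 6825854/5060107958009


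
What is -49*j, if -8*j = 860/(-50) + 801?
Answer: 192031/40 ≈ 4800.8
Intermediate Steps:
j = -3919/40 (j = -(860/(-50) + 801)/8 = -(860*(-1/50) + 801)/8 = -(-86/5 + 801)/8 = -⅛*3919/5 = -3919/40 ≈ -97.975)
-49*j = -49*(-3919/40) = 192031/40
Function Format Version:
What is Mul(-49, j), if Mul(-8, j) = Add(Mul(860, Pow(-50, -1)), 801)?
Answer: Rational(192031, 40) ≈ 4800.8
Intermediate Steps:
j = Rational(-3919, 40) (j = Mul(Rational(-1, 8), Add(Mul(860, Pow(-50, -1)), 801)) = Mul(Rational(-1, 8), Add(Mul(860, Rational(-1, 50)), 801)) = Mul(Rational(-1, 8), Add(Rational(-86, 5), 801)) = Mul(Rational(-1, 8), Rational(3919, 5)) = Rational(-3919, 40) ≈ -97.975)
Mul(-49, j) = Mul(-49, Rational(-3919, 40)) = Rational(192031, 40)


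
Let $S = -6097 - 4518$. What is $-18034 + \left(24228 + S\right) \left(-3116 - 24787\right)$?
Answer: $-379861573$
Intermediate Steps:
$S = -10615$ ($S = -6097 - 4518 = -10615$)
$-18034 + \left(24228 + S\right) \left(-3116 - 24787\right) = -18034 + \left(24228 - 10615\right) \left(-3116 - 24787\right) = -18034 + 13613 \left(-27903\right) = -18034 - 379843539 = -379861573$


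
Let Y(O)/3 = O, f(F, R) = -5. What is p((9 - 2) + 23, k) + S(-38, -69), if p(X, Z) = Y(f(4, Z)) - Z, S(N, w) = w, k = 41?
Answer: -125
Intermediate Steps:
Y(O) = 3*O
p(X, Z) = -15 - Z (p(X, Z) = 3*(-5) - Z = -15 - Z)
p((9 - 2) + 23, k) + S(-38, -69) = (-15 - 1*41) - 69 = (-15 - 41) - 69 = -56 - 69 = -125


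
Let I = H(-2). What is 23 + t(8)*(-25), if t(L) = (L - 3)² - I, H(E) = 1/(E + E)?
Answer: -2433/4 ≈ -608.25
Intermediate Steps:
H(E) = 1/(2*E)
I = -¼ (I = (½)/(-2) = (½)*(-½) = -¼ ≈ -0.25000)
t(L) = ¼ + (-3 + L)² (t(L) = (L - 3)² - 1*(-¼) = (-3 + L)² + ¼ = ¼ + (-3 + L)²)
23 + t(8)*(-25) = 23 + (¼ + (-3 + 8)²)*(-25) = 23 + (¼ + 5²)*(-25) = 23 + (¼ + 25)*(-25) = 23 + (101/4)*(-25) = 23 - 2525/4 = -2433/4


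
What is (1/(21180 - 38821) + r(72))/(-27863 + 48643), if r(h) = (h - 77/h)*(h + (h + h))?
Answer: 13513888/18328999 ≈ 0.73730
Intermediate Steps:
r(h) = 3*h*(h - 77/h) (r(h) = (h - 77/h)*(h + 2*h) = (h - 77/h)*(3*h) = 3*h*(h - 77/h))
(1/(21180 - 38821) + r(72))/(-27863 + 48643) = (1/(21180 - 38821) + (-231 + 3*72**2))/(-27863 + 48643) = (1/(-17641) + (-231 + 3*5184))/20780 = (-1/17641 + (-231 + 15552))*(1/20780) = (-1/17641 + 15321)*(1/20780) = (270277760/17641)*(1/20780) = 13513888/18328999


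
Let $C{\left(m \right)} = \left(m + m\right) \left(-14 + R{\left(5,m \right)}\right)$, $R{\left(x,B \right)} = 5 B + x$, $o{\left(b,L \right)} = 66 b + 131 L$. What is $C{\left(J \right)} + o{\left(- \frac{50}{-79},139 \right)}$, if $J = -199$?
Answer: $\frac{33009579}{79} \approx 4.1784 \cdot 10^{5}$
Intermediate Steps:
$R{\left(x,B \right)} = x + 5 B$
$C{\left(m \right)} = 2 m \left(-9 + 5 m\right)$ ($C{\left(m \right)} = \left(m + m\right) \left(-14 + \left(5 + 5 m\right)\right) = 2 m \left(-9 + 5 m\right)$)
$C{\left(J \right)} + o{\left(- \frac{50}{-79},139 \right)} = 2 \left(-199\right) \left(-9 + 5 \left(-199\right)\right) + \left(66 \left(- \frac{50}{-79}\right) + 131 \cdot 139\right) = 2 \left(-199\right) \left(-9 - 995\right) + \left(66 \left(\left(-50\right) \left(- \frac{1}{79}\right)\right) + 18209\right) = 2 \left(-199\right) \left(-1004\right) + \left(66 \cdot \frac{50}{79} + 18209\right) = 399592 + \left(\frac{3300}{79} + 18209\right) = 399592 + \frac{1441811}{79} = \frac{33009579}{79}$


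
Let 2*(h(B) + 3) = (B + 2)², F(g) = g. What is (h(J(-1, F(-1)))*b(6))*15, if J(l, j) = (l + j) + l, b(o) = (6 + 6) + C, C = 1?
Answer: -975/2 ≈ -487.50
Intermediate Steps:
b(o) = 13 (b(o) = (6 + 6) + 1 = 12 + 1 = 13)
J(l, j) = j + 2*l (J(l, j) = (j + l) + l = j + 2*l)
h(B) = -3 + (2 + B)²/2 (h(B) = -3 + (B + 2)²/2 = -3 + (2 + B)²/2)
(h(J(-1, F(-1)))*b(6))*15 = ((-3 + (2 + (-1 + 2*(-1)))²/2)*13)*15 = ((-3 + (2 + (-1 - 2))²/2)*13)*15 = ((-3 + (2 - 3)²/2)*13)*15 = ((-3 + (½)*(-1)²)*13)*15 = ((-3 + (½)*1)*13)*15 = ((-3 + ½)*13)*15 = -5/2*13*15 = -65/2*15 = -975/2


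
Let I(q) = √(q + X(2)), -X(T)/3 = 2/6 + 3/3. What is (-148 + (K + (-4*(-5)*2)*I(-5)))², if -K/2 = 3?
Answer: 9316 - 36960*I ≈ 9316.0 - 36960.0*I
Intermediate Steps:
K = -6 (K = -2*3 = -6)
X(T) = -4 (X(T) = -3*(2/6 + 3/3) = -3*(2*(⅙) + 3*(⅓)) = -3*(⅓ + 1) = -3*4/3 = -4)
I(q) = √(-4 + q) (I(q) = √(q - 4) = √(-4 + q))
(-148 + (K + (-4*(-5)*2)*I(-5)))² = (-148 + (-6 + (-4*(-5)*2)*√(-4 - 5)))² = (-148 + (-6 + (20*2)*√(-9)))² = (-148 + (-6 + 40*(3*I)))² = (-148 + (-6 + 120*I))² = (-154 + 120*I)²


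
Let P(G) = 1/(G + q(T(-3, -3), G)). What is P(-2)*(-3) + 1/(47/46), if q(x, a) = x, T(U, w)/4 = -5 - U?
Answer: 601/470 ≈ 1.2787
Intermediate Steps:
T(U, w) = -20 - 4*U (T(U, w) = 4*(-5 - U) = -20 - 4*U)
P(G) = 1/(-8 + G) (P(G) = 1/(G + (-20 - 4*(-3))) = 1/(G + (-20 + 12)) = 1/(G - 8) = 1/(-8 + G))
P(-2)*(-3) + 1/(47/46) = -3/(-8 - 2) + 1/(47/46) = -3/(-10) + 1/(47*(1/46)) = -1/10*(-3) + 1/(47/46) = 3/10 + 46/47 = 601/470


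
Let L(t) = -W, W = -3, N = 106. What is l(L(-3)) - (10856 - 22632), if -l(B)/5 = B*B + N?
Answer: 11201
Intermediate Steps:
L(t) = 3 (L(t) = -1*(-3) = 3)
l(B) = -530 - 5*B² (l(B) = -5*(B*B + 106) = -5*(B² + 106) = -5*(106 + B²) = -530 - 5*B²)
l(L(-3)) - (10856 - 22632) = (-530 - 5*3²) - (10856 - 22632) = (-530 - 5*9) - 1*(-11776) = (-530 - 45) + 11776 = -575 + 11776 = 11201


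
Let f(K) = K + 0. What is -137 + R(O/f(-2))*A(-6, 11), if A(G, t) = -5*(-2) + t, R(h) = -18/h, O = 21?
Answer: -101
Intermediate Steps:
f(K) = K
A(G, t) = 10 + t
-137 + R(O/f(-2))*A(-6, 11) = -137 + (-18/(21/(-2)))*(10 + 11) = -137 - 18/(21*(-1/2))*21 = -137 - 18/(-21/2)*21 = -137 - 18*(-2/21)*21 = -137 + (12/7)*21 = -137 + 36 = -101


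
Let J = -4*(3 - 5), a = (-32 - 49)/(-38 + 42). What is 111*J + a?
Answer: 3471/4 ≈ 867.75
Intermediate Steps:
a = -81/4 ≈ -20.250
J = 8 (J = -4*(-2) = 8)
111*J + a = 111*8 - 81/4 = 888 - 81/4 = 3471/4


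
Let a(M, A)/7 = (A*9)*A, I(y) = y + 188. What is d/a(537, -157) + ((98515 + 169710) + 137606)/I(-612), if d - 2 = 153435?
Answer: -630144626809/658424088 ≈ -957.05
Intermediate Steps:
d = 153437 (d = 2 + 153435 = 153437)
I(y) = 188 + y
a(M, A) = 63*A**2 (a(M, A) = 7*((A*9)*A) = 7*((9*A)*A) = 7*(9*A**2) = 63*A**2)
d/a(537, -157) + ((98515 + 169710) + 137606)/I(-612) = 153437/((63*(-157)**2)) + ((98515 + 169710) + 137606)/(188 - 612) = 153437/((63*24649)) + (268225 + 137606)/(-424) = 153437/1552887 + 405831*(-1/424) = 153437*(1/1552887) - 405831/424 = 153437/1552887 - 405831/424 = -630144626809/658424088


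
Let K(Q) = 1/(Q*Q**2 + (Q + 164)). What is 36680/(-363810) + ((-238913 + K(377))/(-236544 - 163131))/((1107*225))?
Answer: -6521737167948730400653/64687286784939326336250 ≈ -0.10082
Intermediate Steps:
K(Q) = 1/(164 + Q + Q**3) (K(Q) = 1/(Q**3 + (164 + Q)) = 1/(164 + Q + Q**3))
36680/(-363810) + ((-238913 + K(377))/(-236544 - 163131))/((1107*225)) = 36680/(-363810) + ((-238913 + 1/(164 + 377 + 377**3))/(-236544 - 163131))/((1107*225)) = 36680*(-1/363810) + ((-238913 + 1/(164 + 377 + 53582633))/(-399675))/249075 = -3668/36381 + ((-238913 + 1/53583174)*(-1/399675))*(1/249075) = -3668/36381 - 12801716849861/53583174*(-1/399675)*(1/249075) = -3668/36381 + (12801716849861/21415855068450)*(1/249075) = -3668/36381 + 12801716849861/5334154101174183750 = -6521737167948730400653/64687286784939326336250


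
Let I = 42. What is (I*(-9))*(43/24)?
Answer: -2709/4 ≈ -677.25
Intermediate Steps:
(I*(-9))*(43/24) = (42*(-9))*(43/24) = -16254/24 = -378*43/24 = -2709/4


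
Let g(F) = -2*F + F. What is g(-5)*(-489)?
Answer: -2445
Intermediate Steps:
g(F) = -F
g(-5)*(-489) = -1*(-5)*(-489) = 5*(-489) = -2445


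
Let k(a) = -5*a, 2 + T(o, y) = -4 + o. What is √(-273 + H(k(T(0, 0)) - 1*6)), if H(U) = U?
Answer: I*√249 ≈ 15.78*I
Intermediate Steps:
T(o, y) = -6 + o (T(o, y) = -2 + (-4 + o) = -6 + o)
√(-273 + H(k(T(0, 0)) - 1*6)) = √(-273 + (-5*(-6 + 0) - 1*6)) = √(-273 + (-5*(-6) - 6)) = √(-273 + (30 - 6)) = √(-273 + 24) = √(-249) = I*√249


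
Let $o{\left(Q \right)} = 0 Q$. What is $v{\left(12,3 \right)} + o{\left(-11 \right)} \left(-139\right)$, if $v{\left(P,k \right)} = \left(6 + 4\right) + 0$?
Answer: $10$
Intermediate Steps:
$o{\left(Q \right)} = 0$
$v{\left(P,k \right)} = 10$ ($v{\left(P,k \right)} = 10 + 0 = 10$)
$v{\left(12,3 \right)} + o{\left(-11 \right)} \left(-139\right) = 10 + 0 \left(-139\right) = 10 + 0 = 10$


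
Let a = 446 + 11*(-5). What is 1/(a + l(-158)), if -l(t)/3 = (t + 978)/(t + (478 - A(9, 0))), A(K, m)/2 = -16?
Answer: 88/33793 ≈ 0.0026041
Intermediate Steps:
A(K, m) = -32 (A(K, m) = 2*(-16) = -32)
a = 391 (a = 446 - 55 = 391)
l(t) = -3*(978 + t)/(510 + t) (l(t) = -3*(t + 978)/(t + (478 - 1*(-32))) = -3*(978 + t)/(t + (478 + 32)) = -3*(978 + t)/(t + 510) = -3*(978 + t)/(510 + t))
1/(a + l(-158)) = 1/(391 + 3*(-978 - 1*(-158))/(510 - 158)) = 1/(391 + 3*(-978 + 158)/352) = 1/(391 + 3*(1/352)*(-820)) = 1/(391 - 615/88) = 1/(33793/88) = 88/33793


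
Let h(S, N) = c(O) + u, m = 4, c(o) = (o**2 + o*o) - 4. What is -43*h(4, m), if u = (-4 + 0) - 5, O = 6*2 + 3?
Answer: -18791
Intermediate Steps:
O = 15 (O = 12 + 3 = 15)
c(o) = -4 + 2*o**2 (c(o) = (o**2 + o**2) - 4 = 2*o**2 - 4 = -4 + 2*o**2)
u = -9 (u = -4 - 5 = -9)
h(S, N) = 437 (h(S, N) = (-4 + 2*15**2) - 9 = (-4 + 2*225) - 9 = (-4 + 450) - 9 = 446 - 9 = 437)
-43*h(4, m) = -43*437 = -18791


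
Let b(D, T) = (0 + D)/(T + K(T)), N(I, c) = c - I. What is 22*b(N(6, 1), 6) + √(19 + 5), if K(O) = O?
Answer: -55/6 + 2*√6 ≈ -4.2677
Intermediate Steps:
b(D, T) = D/(2*T) (b(D, T) = (0 + D)/(T + T) = D/((2*T)) = D*(1/(2*T)) = D/(2*T))
22*b(N(6, 1), 6) + √(19 + 5) = 22*((½)*(1 - 1*6)/6) + √(19 + 5) = 22*((½)*(1 - 6)*(⅙)) + √24 = 22*((½)*(-5)*(⅙)) + 2*√6 = 22*(-5/12) + 2*√6 = -55/6 + 2*√6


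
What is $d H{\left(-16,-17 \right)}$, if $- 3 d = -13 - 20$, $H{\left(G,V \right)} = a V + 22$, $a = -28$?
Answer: $5478$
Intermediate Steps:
$H{\left(G,V \right)} = 22 - 28 V$ ($H{\left(G,V \right)} = - 28 V + 22 = 22 - 28 V$)
$d = 11$ ($d = - \frac{-13 - 20}{3} = \left(- \frac{1}{3}\right) \left(-33\right) = 11$)
$d H{\left(-16,-17 \right)} = 11 \left(22 - -476\right) = 11 \left(22 + 476\right) = 11 \cdot 498 = 5478$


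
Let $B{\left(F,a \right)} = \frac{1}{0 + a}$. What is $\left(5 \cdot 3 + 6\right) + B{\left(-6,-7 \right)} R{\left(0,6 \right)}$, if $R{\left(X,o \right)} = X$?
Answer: $21$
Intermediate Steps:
$B{\left(F,a \right)} = \frac{1}{a}$
$\left(5 \cdot 3 + 6\right) + B{\left(-6,-7 \right)} R{\left(0,6 \right)} = \left(5 \cdot 3 + 6\right) + \frac{1}{-7} \cdot 0 = \left(15 + 6\right) - 0 = 21 + 0 = 21$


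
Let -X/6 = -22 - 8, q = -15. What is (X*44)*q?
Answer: -118800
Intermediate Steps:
X = 180 (X = -6*(-22 - 8) = -6*(-30) = 180)
(X*44)*q = (180*44)*(-15) = 7920*(-15) = -118800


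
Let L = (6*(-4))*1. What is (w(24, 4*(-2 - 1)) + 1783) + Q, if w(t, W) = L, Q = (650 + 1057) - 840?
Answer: 2626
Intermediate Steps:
Q = 867 (Q = 1707 - 840 = 867)
L = -24 (L = -24*1 = -24)
w(t, W) = -24
(w(24, 4*(-2 - 1)) + 1783) + Q = (-24 + 1783) + 867 = 1759 + 867 = 2626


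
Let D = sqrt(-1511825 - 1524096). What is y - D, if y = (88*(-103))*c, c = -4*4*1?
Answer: 145024 - I*sqrt(3035921) ≈ 1.4502e+5 - 1742.4*I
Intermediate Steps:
c = -16 (c = -16*1 = -16)
y = 145024 (y = (88*(-103))*(-16) = -9064*(-16) = 145024)
D = I*sqrt(3035921) (D = sqrt(-3035921) = I*sqrt(3035921) ≈ 1742.4*I)
y - D = 145024 - I*sqrt(3035921)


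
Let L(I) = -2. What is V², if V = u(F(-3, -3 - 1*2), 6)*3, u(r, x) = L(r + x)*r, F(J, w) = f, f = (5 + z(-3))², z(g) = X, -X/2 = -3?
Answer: 527076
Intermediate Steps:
X = 6 (X = -2*(-3) = 6)
z(g) = 6
f = 121 (f = (5 + 6)² = 11² = 121)
F(J, w) = 121
u(r, x) = -2*r
V = -726 (V = -2*121*3 = -242*3 = -726)
V² = (-726)² = 527076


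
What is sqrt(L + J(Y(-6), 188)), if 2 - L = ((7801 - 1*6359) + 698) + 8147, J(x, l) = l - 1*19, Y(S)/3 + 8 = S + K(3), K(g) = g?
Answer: 6*I*sqrt(281) ≈ 100.58*I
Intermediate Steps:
Y(S) = -15 + 3*S (Y(S) = -24 + 3*(S + 3) = -24 + 3*(3 + S) = -24 + (9 + 3*S) = -15 + 3*S)
J(x, l) = -19 + l (J(x, l) = l - 19 = -19 + l)
L = -10285 (L = 2 - (((7801 - 1*6359) + 698) + 8147) = 2 - (((7801 - 6359) + 698) + 8147) = 2 - ((1442 + 698) + 8147) = 2 - (2140 + 8147) = 2 - 1*10287 = 2 - 10287 = -10285)
sqrt(L + J(Y(-6), 188)) = sqrt(-10285 + (-19 + 188)) = sqrt(-10285 + 169) = sqrt(-10116) = 6*I*sqrt(281)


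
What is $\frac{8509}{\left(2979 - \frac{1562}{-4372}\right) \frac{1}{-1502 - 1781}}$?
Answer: $- \frac{61066012742}{6512875} \approx -9376.2$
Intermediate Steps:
$\frac{8509}{\left(2979 - \frac{1562}{-4372}\right) \frac{1}{-1502 - 1781}} = \frac{8509}{\left(2979 - - \frac{781}{2186}\right) \frac{1}{-3283}} = \frac{8509}{\left(2979 + \frac{781}{2186}\right) \left(- \frac{1}{3283}\right)} = \frac{8509}{\frac{6512875}{2186} \left(- \frac{1}{3283}\right)} = \frac{8509}{- \frac{6512875}{7176638}} = 8509 \left(- \frac{7176638}{6512875}\right) = - \frac{61066012742}{6512875}$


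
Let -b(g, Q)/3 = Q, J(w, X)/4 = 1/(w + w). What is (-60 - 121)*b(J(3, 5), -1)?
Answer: -543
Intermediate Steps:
J(w, X) = 2/w (J(w, X) = 4/(w + w) = 4/((2*w)) = 4*(1/(2*w)) = 2/w)
b(g, Q) = -3*Q
(-60 - 121)*b(J(3, 5), -1) = (-60 - 121)*(-3*(-1)) = -181*3 = -543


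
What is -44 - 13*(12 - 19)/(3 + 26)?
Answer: -1185/29 ≈ -40.862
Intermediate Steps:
-44 - 13*(12 - 19)/(3 + 26) = -44 - (-91)/29 = -44 - 13*(-7/29) = -44 + 91/29 = -1185/29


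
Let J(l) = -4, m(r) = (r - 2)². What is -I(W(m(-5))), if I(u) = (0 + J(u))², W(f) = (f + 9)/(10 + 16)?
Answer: -16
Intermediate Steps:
m(r) = (-2 + r)²
W(f) = 9/26 + f/26 (W(f) = (9 + f)/26 = (9 + f)*(1/26) = 9/26 + f/26)
I(u) = 16 (I(u) = (0 - 4)² = (-4)² = 16)
-I(W(m(-5))) = -1*16 = -16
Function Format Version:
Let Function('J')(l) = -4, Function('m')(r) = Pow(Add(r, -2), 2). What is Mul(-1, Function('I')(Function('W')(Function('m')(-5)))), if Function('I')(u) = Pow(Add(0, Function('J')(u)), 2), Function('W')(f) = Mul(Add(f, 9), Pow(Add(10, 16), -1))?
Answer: -16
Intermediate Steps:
Function('m')(r) = Pow(Add(-2, r), 2)
Function('W')(f) = Add(Rational(9, 26), Mul(Rational(1, 26), f)) (Function('W')(f) = Mul(Add(9, f), Pow(26, -1)) = Mul(Add(9, f), Rational(1, 26)) = Add(Rational(9, 26), Mul(Rational(1, 26), f)))
Function('I')(u) = 16 (Function('I')(u) = Pow(Add(0, -4), 2) = Pow(-4, 2) = 16)
Mul(-1, Function('I')(Function('W')(Function('m')(-5)))) = Mul(-1, 16) = -16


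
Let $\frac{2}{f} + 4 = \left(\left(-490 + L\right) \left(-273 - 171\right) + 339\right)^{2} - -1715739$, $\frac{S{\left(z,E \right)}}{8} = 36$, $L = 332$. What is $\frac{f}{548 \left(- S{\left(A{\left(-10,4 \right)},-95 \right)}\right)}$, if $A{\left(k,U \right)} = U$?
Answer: $- \frac{1}{392247627144192} \approx -2.5494 \cdot 10^{-15}$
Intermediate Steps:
$S{\left(z,E \right)} = 288$ ($S{\left(z,E \right)} = 8 \cdot 36 = 288$)
$f = \frac{1}{2485348408}$ ($f = \frac{2}{-4 - \left(-1715739 - \left(\left(-490 + 332\right) \left(-273 - 171\right) + 339\right)^{2}\right)} = \frac{2}{-4 + \left(\left(\left(-158\right) \left(-444\right) + 339\right)^{2} + 1715739\right)} = \frac{2}{-4 + \left(\left(70152 + 339\right)^{2} + 1715739\right)} = \frac{2}{-4 + \left(70491^{2} + 1715739\right)} = \frac{2}{-4 + \left(4968981081 + 1715739\right)} = \frac{2}{-4 + 4970696820} = \frac{2}{4970696816} = 2 \cdot \frac{1}{4970696816} = \frac{1}{2485348408} \approx 4.0236 \cdot 10^{-10}$)
$\frac{f}{548 \left(- S{\left(A{\left(-10,4 \right)},-95 \right)}\right)} = \frac{1}{2485348408 \cdot 548 \left(\left(-1\right) 288\right)} = \frac{1}{2485348408 \cdot 548 \left(-288\right)} = \frac{1}{2485348408 \left(-157824\right)} = \frac{1}{2485348408} \left(- \frac{1}{157824}\right) = - \frac{1}{392247627144192}$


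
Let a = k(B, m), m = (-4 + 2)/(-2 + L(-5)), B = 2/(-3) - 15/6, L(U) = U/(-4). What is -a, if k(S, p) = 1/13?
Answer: -1/13 ≈ -0.076923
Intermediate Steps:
L(U) = -U/4 (L(U) = U*(-¼) = -U/4)
B = -19/6 (B = 2*(-⅓) - 15*⅙ = -⅔ - 5/2 = -19/6 ≈ -3.1667)
m = 8/3 (m = (-4 + 2)/(-2 - ¼*(-5)) = -2/(-2 + 5/4) = -2/(-¾) = -2*(-4/3) = 8/3 ≈ 2.6667)
k(S, p) = 1/13
a = 1/13 ≈ 0.076923
-a = -1*1/13 = -1/13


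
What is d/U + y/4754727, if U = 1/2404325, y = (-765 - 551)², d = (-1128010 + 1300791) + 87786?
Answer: 2978778230912985781/4754727 ≈ 6.2649e+11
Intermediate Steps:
d = 260567 (d = 172781 + 87786 = 260567)
y = 1731856 (y = (-1316)² = 1731856)
U = 1/2404325 ≈ 4.1592e-7
d/U + y/4754727 = 260567/(1/2404325) + 1731856/4754727 = 260567*2404325 + 1731856*(1/4754727) = 626487752275 + 1731856/4754727 = 2978778230912985781/4754727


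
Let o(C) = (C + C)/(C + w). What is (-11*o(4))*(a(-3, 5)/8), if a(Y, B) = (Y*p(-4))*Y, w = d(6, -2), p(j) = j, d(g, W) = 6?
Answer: 198/5 ≈ 39.600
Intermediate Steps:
w = 6
a(Y, B) = -4*Y² (a(Y, B) = (Y*(-4))*Y = (-4*Y)*Y = -4*Y²)
o(C) = 2*C/(6 + C) (o(C) = (C + C)/(C + 6) = (2*C)/(6 + C) = 2*C/(6 + C))
(-11*o(4))*(a(-3, 5)/8) = (-22*4/(6 + 4))*(-4*(-3)²/8) = (-22*4/10)*(-4*9*(⅛)) = (-22*4/10)*(-36*⅛) = -11*⅘*(-9/2) = -44/5*(-9/2) = 198/5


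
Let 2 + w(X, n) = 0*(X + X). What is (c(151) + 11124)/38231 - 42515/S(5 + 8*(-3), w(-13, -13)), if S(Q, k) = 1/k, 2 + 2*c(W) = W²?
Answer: 6501608907/76462 ≈ 85031.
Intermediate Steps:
c(W) = -1 + W²/2
w(X, n) = -2 (w(X, n) = -2 + 0*(X + X) = -2 + 0*(2*X) = -2 + 0 = -2)
(c(151) + 11124)/38231 - 42515/S(5 + 8*(-3), w(-13, -13)) = ((-1 + (½)*151²) + 11124)/38231 - 42515/(1/(-2)) = ((-1 + (½)*22801) + 11124)*(1/38231) - 42515/(-½) = ((-1 + 22801/2) + 11124)*(1/38231) - 42515*(-2) = (22799/2 + 11124)*(1/38231) + 85030 = (45047/2)*(1/38231) + 85030 = 45047/76462 + 85030 = 6501608907/76462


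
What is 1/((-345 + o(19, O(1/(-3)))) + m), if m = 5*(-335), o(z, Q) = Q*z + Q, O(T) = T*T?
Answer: -9/18160 ≈ -0.00049559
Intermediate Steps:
O(T) = T²
o(z, Q) = Q + Q*z
m = -1675
1/((-345 + o(19, O(1/(-3)))) + m) = 1/((-345 + (1/(-3))²*(1 + 19)) - 1675) = 1/((-345 + (-⅓)²*20) - 1675) = 1/((-345 + (⅑)*20) - 1675) = 1/((-345 + 20/9) - 1675) = 1/(-3085/9 - 1675) = 1/(-18160/9) = -9/18160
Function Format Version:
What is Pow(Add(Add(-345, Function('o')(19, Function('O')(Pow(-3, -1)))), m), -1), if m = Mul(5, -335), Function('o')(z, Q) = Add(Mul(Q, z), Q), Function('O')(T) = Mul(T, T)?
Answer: Rational(-9, 18160) ≈ -0.00049559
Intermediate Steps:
Function('O')(T) = Pow(T, 2)
Function('o')(z, Q) = Add(Q, Mul(Q, z))
m = -1675
Pow(Add(Add(-345, Function('o')(19, Function('O')(Pow(-3, -1)))), m), -1) = Pow(Add(Add(-345, Mul(Pow(Pow(-3, -1), 2), Add(1, 19))), -1675), -1) = Pow(Add(Add(-345, Mul(Pow(Rational(-1, 3), 2), 20)), -1675), -1) = Pow(Add(Add(-345, Mul(Rational(1, 9), 20)), -1675), -1) = Pow(Add(Add(-345, Rational(20, 9)), -1675), -1) = Pow(Add(Rational(-3085, 9), -1675), -1) = Pow(Rational(-18160, 9), -1) = Rational(-9, 18160)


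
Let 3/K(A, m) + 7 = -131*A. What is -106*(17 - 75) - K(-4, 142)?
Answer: 3178513/517 ≈ 6148.0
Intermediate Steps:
K(A, m) = 3/(-7 - 131*A)
-106*(17 - 75) - K(-4, 142) = -106*(17 - 75) - (-3)/(7 + 131*(-4)) = -106*(-58) - (-3)/(7 - 524) = 6148 - (-3)/(-517) = 6148 - (-3)*(-1)/517 = 6148 - 1*3/517 = 6148 - 3/517 = 3178513/517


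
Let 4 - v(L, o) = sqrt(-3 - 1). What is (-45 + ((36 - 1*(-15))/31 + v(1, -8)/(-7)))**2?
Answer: 90855180/47089 - 38128*I/1519 ≈ 1929.4 - 25.101*I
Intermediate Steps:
v(L, o) = 4 - 2*I (v(L, o) = 4 - sqrt(-3 - 1) = 4 - sqrt(-4) = 4 - 2*I)
(-45 + ((36 - 1*(-15))/31 + v(1, -8)/(-7)))**2 = (-45 + ((36 - 1*(-15))/31 + (4 - 2*I)/(-7)))**2 = (-45 + ((36 + 15)*(1/31) + (4 - 2*I)*(-1/7)))**2 = (-45 + (51*(1/31) + (-4/7 + 2*I/7)))**2 = (-45 + (51/31 + (-4/7 + 2*I/7)))**2 = (-45 + (233/217 + 2*I/7))**2 = (-9532/217 + 2*I/7)**2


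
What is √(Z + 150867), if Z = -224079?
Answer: 2*I*√18303 ≈ 270.58*I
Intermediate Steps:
√(Z + 150867) = √(-224079 + 150867) = √(-73212) = 2*I*√18303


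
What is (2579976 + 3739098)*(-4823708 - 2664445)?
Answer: -47318192930322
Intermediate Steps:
(2579976 + 3739098)*(-4823708 - 2664445) = 6319074*(-7488153) = -47318192930322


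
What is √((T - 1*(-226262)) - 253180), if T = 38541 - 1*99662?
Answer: I*√88039 ≈ 296.71*I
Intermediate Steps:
T = -61121 (T = 38541 - 99662 = -61121)
√((T - 1*(-226262)) - 253180) = √((-61121 - 1*(-226262)) - 253180) = √((-61121 + 226262) - 253180) = √(165141 - 253180) = √(-88039) = I*√88039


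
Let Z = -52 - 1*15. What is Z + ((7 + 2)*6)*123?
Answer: 6575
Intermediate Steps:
Z = -67 (Z = -52 - 15 = -67)
Z + ((7 + 2)*6)*123 = -67 + ((7 + 2)*6)*123 = -67 + (9*6)*123 = -67 + 54*123 = -67 + 6642 = 6575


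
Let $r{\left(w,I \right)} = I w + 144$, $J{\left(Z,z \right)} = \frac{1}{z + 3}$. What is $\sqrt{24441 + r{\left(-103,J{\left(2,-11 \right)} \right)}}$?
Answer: $\frac{\sqrt{393566}}{4} \approx 156.84$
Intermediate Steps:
$J{\left(Z,z \right)} = \frac{1}{3 + z}$
$r{\left(w,I \right)} = 144 + I w$
$\sqrt{24441 + r{\left(-103,J{\left(2,-11 \right)} \right)}} = \sqrt{24441 + \left(144 + \frac{1}{3 - 11} \left(-103\right)\right)} = \sqrt{24441 + \left(144 + \frac{1}{-8} \left(-103\right)\right)} = \sqrt{24441 + \left(144 - - \frac{103}{8}\right)} = \sqrt{24441 + \left(144 + \frac{103}{8}\right)} = \sqrt{24441 + \frac{1255}{8}} = \sqrt{\frac{196783}{8}} = \frac{\sqrt{393566}}{4}$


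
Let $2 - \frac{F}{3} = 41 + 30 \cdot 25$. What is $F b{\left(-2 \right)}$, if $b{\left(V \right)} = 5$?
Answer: $-11835$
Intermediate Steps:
$F = -2367$ ($F = 6 - 3 \left(41 + 30 \cdot 25\right) = 6 - 3 \left(41 + 750\right) = 6 - 2373 = -2367$)
$F b{\left(-2 \right)} = \left(-2367\right) 5 = -11835$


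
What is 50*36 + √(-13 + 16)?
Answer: 1800 + √3 ≈ 1801.7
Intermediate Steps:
50*36 + √(-13 + 16) = 1800 + √3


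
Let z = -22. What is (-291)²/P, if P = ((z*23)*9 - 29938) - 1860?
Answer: -84681/36352 ≈ -2.3295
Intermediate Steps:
P = -36352 (P = (-22*23*9 - 29938) - 1860 = (-506*9 - 29938) - 1860 = (-4554 - 29938) - 1860 = -34492 - 1860 = -36352)
(-291)²/P = (-291)²/(-36352) = 84681*(-1/36352) = -84681/36352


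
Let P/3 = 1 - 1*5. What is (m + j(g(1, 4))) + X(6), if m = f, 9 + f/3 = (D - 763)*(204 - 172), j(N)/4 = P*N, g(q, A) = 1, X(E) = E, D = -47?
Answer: -77829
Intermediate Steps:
P = -12 (P = 3*(1 - 1*5) = 3*(1 - 5) = 3*(-4) = -12)
j(N) = -48*N (j(N) = 4*(-12*N) = -48*N)
f = -77787 (f = -27 + 3*((-47 - 763)*(204 - 172)) = -27 + 3*(-810*32) = -27 + 3*(-25920) = -27 - 77760 = -77787)
m = -77787
(m + j(g(1, 4))) + X(6) = (-77787 - 48*1) + 6 = (-77787 - 48) + 6 = -77835 + 6 = -77829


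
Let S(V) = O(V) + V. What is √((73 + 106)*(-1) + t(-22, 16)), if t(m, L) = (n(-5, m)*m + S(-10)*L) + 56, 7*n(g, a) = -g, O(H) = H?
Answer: 13*I*√133/7 ≈ 21.418*I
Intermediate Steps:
n(g, a) = -g/7 (n(g, a) = (-g)/7 = -g/7)
S(V) = 2*V (S(V) = V + V = 2*V)
t(m, L) = 56 - 20*L + 5*m/7 (t(m, L) = ((-⅐*(-5))*m + (2*(-10))*L) + 56 = (5*m/7 - 20*L) + 56 = (-20*L + 5*m/7) + 56 = 56 - 20*L + 5*m/7)
√((73 + 106)*(-1) + t(-22, 16)) = √((73 + 106)*(-1) + (56 - 20*16 + (5/7)*(-22))) = √(179*(-1) + (56 - 320 - 110/7)) = √(-179 - 1958/7) = √(-3211/7) = 13*I*√133/7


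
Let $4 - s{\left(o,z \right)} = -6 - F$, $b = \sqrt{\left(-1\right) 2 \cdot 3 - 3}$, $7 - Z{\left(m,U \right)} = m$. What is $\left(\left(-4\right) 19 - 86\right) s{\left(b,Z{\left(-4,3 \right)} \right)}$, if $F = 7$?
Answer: $-2754$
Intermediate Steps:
$Z{\left(m,U \right)} = 7 - m$
$b = 3 i$ ($b = \sqrt{\left(-2\right) 3 - 3} = \sqrt{-6 - 3} = \sqrt{-9} = 3 i \approx 3.0 i$)
$s{\left(o,z \right)} = 17$ ($s{\left(o,z \right)} = 4 - \left(-6 - 7\right) = 4 - -13 = 4 + 13 = 17$)
$\left(\left(-4\right) 19 - 86\right) s{\left(b,Z{\left(-4,3 \right)} \right)} = \left(\left(-4\right) 19 - 86\right) 17 = \left(-76 - 86\right) 17 = \left(-162\right) 17 = -2754$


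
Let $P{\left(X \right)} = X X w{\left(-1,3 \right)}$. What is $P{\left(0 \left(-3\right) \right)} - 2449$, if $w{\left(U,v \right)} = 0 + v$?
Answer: $-2449$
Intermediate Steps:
$w{\left(U,v \right)} = v$
$P{\left(X \right)} = 3 X^{2}$ ($P{\left(X \right)} = X X 3 = X^{2} \cdot 3 = 3 X^{2}$)
$P{\left(0 \left(-3\right) \right)} - 2449 = 3 \left(0 \left(-3\right)\right)^{2} - 2449 = 3 \cdot 0^{2} - 2449 = 3 \cdot 0 - 2449 = 0 - 2449 = -2449$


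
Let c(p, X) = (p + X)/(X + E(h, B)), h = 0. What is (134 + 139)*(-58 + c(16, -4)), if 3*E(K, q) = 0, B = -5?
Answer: -16653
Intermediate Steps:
E(K, q) = 0 (E(K, q) = (⅓)*0 = 0)
c(p, X) = (X + p)/X (c(p, X) = (p + X)/(X + 0) = (X + p)/X)
(134 + 139)*(-58 + c(16, -4)) = (134 + 139)*(-58 + (-4 + 16)/(-4)) = 273*(-58 - ¼*12) = 273*(-58 - 3) = 273*(-61) = -16653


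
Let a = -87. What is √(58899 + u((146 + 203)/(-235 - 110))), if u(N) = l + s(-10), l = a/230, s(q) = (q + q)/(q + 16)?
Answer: √28040046810/690 ≈ 242.68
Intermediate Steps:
s(q) = 2*q/(16 + q) (s(q) = (2*q)/(16 + q) = 2*q/(16 + q))
l = -87/230 ≈ -0.37826
u(N) = -2561/690 (u(N) = -87/230 + 2*(-10)/(16 - 10) = -87/230 + 2*(-10)/6 = -87/230 + 2*(-10)*(⅙) = -87/230 - 10/3 = -2561/690)
√(58899 + u((146 + 203)/(-235 - 110))) = √(58899 - 2561/690) = √(40637749/690) = √28040046810/690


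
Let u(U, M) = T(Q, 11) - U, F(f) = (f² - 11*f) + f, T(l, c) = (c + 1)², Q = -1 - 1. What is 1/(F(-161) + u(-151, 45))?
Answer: 1/27826 ≈ 3.5938e-5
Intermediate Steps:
Q = -2
T(l, c) = (1 + c)²
F(f) = f² - 10*f
u(U, M) = 144 - U (u(U, M) = (1 + 11)² - U = 12² - U = 144 - U)
1/(F(-161) + u(-151, 45)) = 1/(-161*(-10 - 161) + (144 - 1*(-151))) = 1/(-161*(-171) + (144 + 151)) = 1/(27531 + 295) = 1/27826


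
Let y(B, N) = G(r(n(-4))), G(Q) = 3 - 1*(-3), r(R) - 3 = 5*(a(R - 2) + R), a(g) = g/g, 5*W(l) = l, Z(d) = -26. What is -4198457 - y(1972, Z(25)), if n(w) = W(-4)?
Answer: -4198463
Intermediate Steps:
W(l) = l/5
a(g) = 1
n(w) = -⅘ (n(w) = (⅕)*(-4) = -⅘)
r(R) = 8 + 5*R (r(R) = 3 + 5*(1 + R) = 3 + (5 + 5*R) = 8 + 5*R)
G(Q) = 6 (G(Q) = 3 + 3 = 6)
y(B, N) = 6
-4198457 - y(1972, Z(25)) = -4198457 - 1*6 = -4198457 - 6 = -4198463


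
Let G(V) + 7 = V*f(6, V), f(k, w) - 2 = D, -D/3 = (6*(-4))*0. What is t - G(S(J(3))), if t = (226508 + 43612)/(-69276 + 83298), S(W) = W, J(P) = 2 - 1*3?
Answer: 66053/2337 ≈ 28.264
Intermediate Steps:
J(P) = -1 (J(P) = 2 - 3 = -1)
D = 0 (D = -3*6*(-4)*0 = -(-72)*0 = -3*0 = 0)
f(k, w) = 2 (f(k, w) = 2 + 0 = 2)
t = 45020/2337 (t = 270120/14022 = 270120*(1/14022) = 45020/2337 ≈ 19.264)
G(V) = -7 + 2*V (G(V) = -7 + V*2 = -7 + 2*V)
t - G(S(J(3))) = 45020/2337 - (-7 + 2*(-1)) = 45020/2337 - (-7 - 2) = 45020/2337 - 1*(-9) = 45020/2337 + 9 = 66053/2337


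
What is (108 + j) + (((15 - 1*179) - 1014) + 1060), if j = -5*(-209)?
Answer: 1035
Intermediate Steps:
j = 1045
(108 + j) + (((15 - 1*179) - 1014) + 1060) = (108 + 1045) + (((15 - 1*179) - 1014) + 1060) = 1153 + (((15 - 179) - 1014) + 1060) = 1153 + ((-164 - 1014) + 1060) = 1153 + (-1178 + 1060) = 1153 - 118 = 1035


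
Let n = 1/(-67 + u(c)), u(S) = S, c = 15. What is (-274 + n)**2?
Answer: 203034001/2704 ≈ 75087.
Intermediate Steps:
n = -1/52 (n = 1/(-67 + 15) = 1/(-52) = -1/52 ≈ -0.019231)
(-274 + n)**2 = (-274 - 1/52)**2 = (-14249/52)**2 = 203034001/2704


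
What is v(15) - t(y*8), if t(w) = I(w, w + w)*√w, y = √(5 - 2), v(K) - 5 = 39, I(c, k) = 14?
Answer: 44 - 28*√2*3^(¼) ≈ -8.1139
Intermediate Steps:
v(K) = 44 (v(K) = 5 + 39 = 44)
y = √3 ≈ 1.7320
t(w) = 14*√w
v(15) - t(y*8) = 44 - 14*√(√3*8) = 44 - 14*√(8*√3) = 44 - 14*2*√2*3^(¼) = 44 - 28*√2*3^(¼)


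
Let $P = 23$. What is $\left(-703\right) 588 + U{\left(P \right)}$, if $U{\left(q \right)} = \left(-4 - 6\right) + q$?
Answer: $-413351$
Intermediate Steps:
$U{\left(q \right)} = -10 + q$
$\left(-703\right) 588 + U{\left(P \right)} = \left(-703\right) 588 + \left(-10 + 23\right) = -413364 + 13 = -413351$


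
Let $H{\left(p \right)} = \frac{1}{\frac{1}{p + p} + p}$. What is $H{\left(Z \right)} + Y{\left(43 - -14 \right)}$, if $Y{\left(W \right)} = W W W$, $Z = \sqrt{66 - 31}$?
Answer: $185193 + \frac{2 \sqrt{35}}{71} \approx 1.8519 \cdot 10^{5}$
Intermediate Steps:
$Z = \sqrt{35} \approx 5.9161$
$Y{\left(W \right)} = W^{3}$ ($Y{\left(W \right)} = W^{2} W = W^{3}$)
$H{\left(p \right)} = \frac{1}{p + \frac{1}{2 p}}$ ($H{\left(p \right)} = \frac{1}{\frac{1}{2 p} + p} = \frac{1}{p + \frac{1}{2 p}}$)
$H{\left(Z \right)} + Y{\left(43 - -14 \right)} = \frac{2 \sqrt{35}}{1 + 2 \left(\sqrt{35}\right)^{2}} + \left(43 - -14\right)^{3} = \frac{2 \sqrt{35}}{1 + 2 \cdot 35} + \left(43 + 14\right)^{3} = \frac{2 \sqrt{35}}{1 + 70} + 57^{3} = \frac{2 \sqrt{35}}{71} + 185193 = 185193 + \frac{2 \sqrt{35}}{71}$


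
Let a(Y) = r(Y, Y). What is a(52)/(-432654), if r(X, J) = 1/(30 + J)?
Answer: -1/35477628 ≈ -2.8187e-8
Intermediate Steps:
a(Y) = 1/(30 + Y)
a(52)/(-432654) = 1/((30 + 52)*(-432654)) = -1/432654/82 = (1/82)*(-1/432654) = -1/35477628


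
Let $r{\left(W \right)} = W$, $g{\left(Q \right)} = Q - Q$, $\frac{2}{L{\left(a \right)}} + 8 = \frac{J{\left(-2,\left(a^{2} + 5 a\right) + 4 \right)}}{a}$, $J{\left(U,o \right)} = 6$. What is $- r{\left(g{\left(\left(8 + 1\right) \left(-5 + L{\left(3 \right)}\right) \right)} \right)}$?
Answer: $0$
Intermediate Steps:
$L{\left(a \right)} = \frac{2}{-8 + \frac{6}{a}}$
$g{\left(Q \right)} = 0$
$- r{\left(g{\left(\left(8 + 1\right) \left(-5 + L{\left(3 \right)}\right) \right)} \right)} = \left(-1\right) 0 = 0$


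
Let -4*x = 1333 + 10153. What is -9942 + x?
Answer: -25627/2 ≈ -12814.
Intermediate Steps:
x = -5743/2 (x = -(1333 + 10153)/4 = -¼*11486 = -5743/2 ≈ -2871.5)
-9942 + x = -9942 - 5743/2 = -25627/2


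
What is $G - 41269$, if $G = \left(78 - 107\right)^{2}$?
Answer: $-40428$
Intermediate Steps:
$G = 841$ ($G = \left(-29\right)^{2} = 841$)
$G - 41269 = 841 - 41269 = -40428$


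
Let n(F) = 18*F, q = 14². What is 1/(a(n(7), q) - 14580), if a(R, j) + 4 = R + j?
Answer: -1/14262 ≈ -7.0116e-5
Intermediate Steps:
q = 196
a(R, j) = -4 + R + j (a(R, j) = -4 + (R + j) = -4 + R + j)
1/(a(n(7), q) - 14580) = 1/((-4 + 18*7 + 196) - 14580) = 1/((-4 + 126 + 196) - 14580) = 1/(318 - 14580) = 1/(-14262) = -1/14262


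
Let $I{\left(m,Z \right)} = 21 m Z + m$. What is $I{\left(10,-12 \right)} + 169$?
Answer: $-2341$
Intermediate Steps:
$I{\left(m,Z \right)} = m + 21 Z m$ ($I{\left(m,Z \right)} = 21 Z m + m = m + 21 Z m$)
$I{\left(10,-12 \right)} + 169 = 10 \left(1 + 21 \left(-12\right)\right) + 169 = 10 \left(1 - 252\right) + 169 = 10 \left(-251\right) + 169 = -2510 + 169 = -2341$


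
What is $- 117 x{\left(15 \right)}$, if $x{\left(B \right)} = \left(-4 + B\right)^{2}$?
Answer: $-14157$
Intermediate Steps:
$- 117 x{\left(15 \right)} = - 117 \left(-4 + 15\right)^{2} = - 117 \cdot 11^{2} = \left(-117\right) 121 = -14157$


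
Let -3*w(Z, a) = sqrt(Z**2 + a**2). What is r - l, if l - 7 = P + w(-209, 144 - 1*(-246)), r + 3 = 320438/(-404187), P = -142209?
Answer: 57474666775/404187 + sqrt(195781)/3 ≈ 1.4235e+5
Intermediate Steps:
w(Z, a) = -sqrt(Z**2 + a**2)/3
r = -1532999/404187 (r = -3 + 320438/(-404187) = -3 + 320438*(-1/404187) = -3 - 320438/404187 = -1532999/404187 ≈ -3.7928)
l = -142202 - sqrt(195781)/3 (l = 7 + (-142209 - sqrt((-209)**2 + (144 - 1*(-246))**2)/3) = 7 + (-142209 - sqrt(43681 + (144 + 246)**2)/3) = 7 + (-142209 - sqrt(43681 + 390**2)/3) = 7 + (-142209 - sqrt(43681 + 152100)/3) = 7 + (-142209 - sqrt(195781)/3) = -142202 - sqrt(195781)/3 ≈ -1.4235e+5)
r - l = -1532999/404187 - (-142202 - sqrt(195781)/3) = -1532999/404187 + (142202 + sqrt(195781)/3) = 57474666775/404187 + sqrt(195781)/3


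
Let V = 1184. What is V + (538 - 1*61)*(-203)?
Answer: -95647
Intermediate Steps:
V + (538 - 1*61)*(-203) = 1184 + (538 - 1*61)*(-203) = 1184 + (538 - 61)*(-203) = 1184 + 477*(-203) = 1184 - 96831 = -95647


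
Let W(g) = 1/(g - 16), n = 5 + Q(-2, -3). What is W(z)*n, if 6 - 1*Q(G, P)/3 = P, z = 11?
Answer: -32/5 ≈ -6.4000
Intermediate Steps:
Q(G, P) = 18 - 3*P
n = 32 (n = 5 + (18 - 3*(-3)) = 5 + (18 + 9) = 5 + 27 = 32)
W(g) = 1/(-16 + g)
W(z)*n = 32/(-16 + 11) = 32/(-5) = -⅕*32 = -32/5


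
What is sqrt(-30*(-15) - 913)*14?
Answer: 14*I*sqrt(463) ≈ 301.24*I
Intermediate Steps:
sqrt(-30*(-15) - 913)*14 = sqrt(450 - 913)*14 = sqrt(-463)*14 = (I*sqrt(463))*14 = 14*I*sqrt(463)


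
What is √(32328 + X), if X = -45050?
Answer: I*√12722 ≈ 112.79*I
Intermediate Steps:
√(32328 + X) = √(32328 - 45050) = √(-12722) = I*√12722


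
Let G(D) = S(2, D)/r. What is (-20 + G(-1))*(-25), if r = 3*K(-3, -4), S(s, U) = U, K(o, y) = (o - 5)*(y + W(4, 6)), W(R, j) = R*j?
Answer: 47995/96 ≈ 499.95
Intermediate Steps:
K(o, y) = (-5 + o)*(24 + y) (K(o, y) = (o - 5)*(y + 4*6) = (-5 + o)*(y + 24) = (-5 + o)*(24 + y))
r = -480 (r = 3*(-120 - 5*(-4) + 24*(-3) - 3*(-4)) = 3*(-120 + 20 - 72 + 12) = 3*(-160) = -480)
G(D) = -D/480 (G(D) = D/(-480) = D*(-1/480) = -D/480)
(-20 + G(-1))*(-25) = (-20 - 1/480*(-1))*(-25) = (-20 + 1/480)*(-25) = -9599/480*(-25) = 47995/96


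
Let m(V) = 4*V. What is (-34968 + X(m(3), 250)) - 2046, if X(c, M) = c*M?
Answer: -34014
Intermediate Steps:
X(c, M) = M*c
(-34968 + X(m(3), 250)) - 2046 = (-34968 + 250*(4*3)) - 2046 = (-34968 + 250*12) - 2046 = (-34968 + 3000) - 2046 = -31968 - 2046 = -34014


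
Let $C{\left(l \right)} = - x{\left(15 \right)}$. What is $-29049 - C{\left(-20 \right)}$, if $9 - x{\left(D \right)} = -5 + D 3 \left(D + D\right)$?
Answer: $-30385$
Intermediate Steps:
$x{\left(D \right)} = 14 - 6 D^{2}$ ($x{\left(D \right)} = 9 - \left(-5 + D 3 \left(D + D\right)\right) = 9 - \left(-5 + D 3 \cdot 2 D\right) = 9 - \left(-5 + D 6 D\right) = 9 - \left(-5 + 6 D^{2}\right) = 14 - 6 D^{2}$)
$C{\left(l \right)} = 1336$ ($C{\left(l \right)} = - (14 - 6 \cdot 15^{2}) = - (14 - 1350) = \left(-1\right) \left(-1336\right) = 1336$)
$-29049 - C{\left(-20 \right)} = -29049 - 1336 = -30385$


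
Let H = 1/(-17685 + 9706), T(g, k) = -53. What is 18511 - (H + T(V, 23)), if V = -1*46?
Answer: 148122157/7979 ≈ 18564.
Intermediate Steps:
V = -46
H = -1/7979 (H = 1/(-7979) = -1/7979 ≈ -0.00012533)
18511 - (H + T(V, 23)) = 18511 - (-1/7979 - 53) = 18511 - 1*(-422888/7979) = 18511 + 422888/7979 = 148122157/7979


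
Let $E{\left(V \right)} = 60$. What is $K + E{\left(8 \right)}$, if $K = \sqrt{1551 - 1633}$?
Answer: $60 + i \sqrt{82} \approx 60.0 + 9.0554 i$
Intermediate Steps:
$K = i \sqrt{82}$ ($K = \sqrt{-82} = i \sqrt{82} \approx 9.0554 i$)
$K + E{\left(8 \right)} = i \sqrt{82} + 60 = 60 + i \sqrt{82}$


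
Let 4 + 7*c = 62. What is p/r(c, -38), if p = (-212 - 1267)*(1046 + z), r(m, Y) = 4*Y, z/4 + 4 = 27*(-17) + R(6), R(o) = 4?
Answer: -584205/76 ≈ -7686.9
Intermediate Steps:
c = 58/7 (c = -4/7 + (⅐)*62 = -4/7 + 62/7 = 58/7 ≈ 8.2857)
z = -1836 (z = -16 + 4*(27*(-17) + 4) = -16 + 4*(-459 + 4) = -16 + 4*(-455) = -16 - 1820 = -1836)
p = 1168410 (p = (-212 - 1267)*(1046 - 1836) = -1479*(-790) = 1168410)
p/r(c, -38) = 1168410/((4*(-38))) = 1168410/(-152) = 1168410*(-1/152) = -584205/76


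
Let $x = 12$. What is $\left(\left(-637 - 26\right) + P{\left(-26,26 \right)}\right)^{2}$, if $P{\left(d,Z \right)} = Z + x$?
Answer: $390625$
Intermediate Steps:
$P{\left(d,Z \right)} = 12 + Z$ ($P{\left(d,Z \right)} = Z + 12 = 12 + Z$)
$\left(\left(-637 - 26\right) + P{\left(-26,26 \right)}\right)^{2} = \left(\left(-637 - 26\right) + \left(12 + 26\right)\right)^{2} = \left(-663 + 38\right)^{2} = \left(-625\right)^{2} = 390625$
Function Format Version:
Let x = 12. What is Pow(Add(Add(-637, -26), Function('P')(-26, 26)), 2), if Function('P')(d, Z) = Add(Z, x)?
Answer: 390625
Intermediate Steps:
Function('P')(d, Z) = Add(12, Z) (Function('P')(d, Z) = Add(Z, 12) = Add(12, Z))
Pow(Add(Add(-637, -26), Function('P')(-26, 26)), 2) = Pow(Add(Add(-637, -26), Add(12, 26)), 2) = Pow(Add(-663, 38), 2) = Pow(-625, 2) = 390625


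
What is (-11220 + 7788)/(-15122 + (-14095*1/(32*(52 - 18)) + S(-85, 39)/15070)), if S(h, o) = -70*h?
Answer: 1875720704/8271622319 ≈ 0.22677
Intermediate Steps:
(-11220 + 7788)/(-15122 + (-14095*1/(32*(52 - 18)) + S(-85, 39)/15070)) = (-11220 + 7788)/(-15122 + (-14095*1/(32*(52 - 18)) - 70*(-85)/15070)) = -3432/(-15122 + (-14095/(34*32) + 5950*(1/15070))) = -3432/(-15122 + (-14095/1088 + 595/1507)) = -3432/(-15122 - 20593805/1639616) = -3432/(-24814866957/1639616) = -3432*(-1639616/24814866957) = 1875720704/8271622319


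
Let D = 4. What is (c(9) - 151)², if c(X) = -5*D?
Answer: 29241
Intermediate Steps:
c(X) = -20 (c(X) = -5*4 = -20)
(c(9) - 151)² = (-20 - 151)² = (-171)² = 29241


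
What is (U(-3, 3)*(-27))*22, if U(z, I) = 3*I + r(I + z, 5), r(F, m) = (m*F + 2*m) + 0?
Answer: -11286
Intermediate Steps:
r(F, m) = 2*m + F*m (r(F, m) = (F*m + 2*m) + 0 = (2*m + F*m) + 0 = 2*m + F*m)
U(z, I) = 10 + 5*z + 8*I (U(z, I) = 3*I + 5*(2 + (I + z)) = 3*I + 5*(2 + I + z) = 3*I + (10 + 5*I + 5*z) = 10 + 5*z + 8*I)
(U(-3, 3)*(-27))*22 = ((10 + 5*(-3) + 8*3)*(-27))*22 = ((10 - 15 + 24)*(-27))*22 = (19*(-27))*22 = -513*22 = -11286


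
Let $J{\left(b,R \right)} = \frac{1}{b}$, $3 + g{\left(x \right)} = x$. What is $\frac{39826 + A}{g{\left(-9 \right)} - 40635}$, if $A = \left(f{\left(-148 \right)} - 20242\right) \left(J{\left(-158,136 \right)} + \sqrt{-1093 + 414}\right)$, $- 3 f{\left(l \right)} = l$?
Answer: $- \frac{557003}{566667} + \frac{60578 i \sqrt{679}}{121941} \approx -0.98295 + 12.945 i$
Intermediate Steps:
$f{\left(l \right)} = - \frac{l}{3}$
$g{\left(x \right)} = -3 + x$
$A = \frac{30289}{237} - \frac{60578 i \sqrt{679}}{3}$ ($A = \left(\left(- \frac{1}{3}\right) \left(-148\right) - 20242\right) \left(\frac{1}{-158} + \sqrt{-1093 + 414}\right) = \left(\frac{148}{3} - 20242\right) \left(- \frac{1}{158} + \sqrt{-679}\right) = - \frac{60578 \left(- \frac{1}{158} + i \sqrt{679}\right)}{3} = \frac{30289}{237} - \frac{60578 i \sqrt{679}}{3} \approx 127.8 - 5.2617 \cdot 10^{5} i$)
$\frac{39826 + A}{g{\left(-9 \right)} - 40635} = \frac{39826 + \left(\frac{30289}{237} - \frac{60578 i \sqrt{679}}{3}\right)}{\left(-3 - 9\right) - 40635} = \frac{\frac{9469051}{237} - \frac{60578 i \sqrt{679}}{3}}{-12 - 40635} = \frac{\frac{9469051}{237} - \frac{60578 i \sqrt{679}}{3}}{-40647} = \left(\frac{9469051}{237} - \frac{60578 i \sqrt{679}}{3}\right) \left(- \frac{1}{40647}\right) = - \frac{557003}{566667} + \frac{60578 i \sqrt{679}}{121941}$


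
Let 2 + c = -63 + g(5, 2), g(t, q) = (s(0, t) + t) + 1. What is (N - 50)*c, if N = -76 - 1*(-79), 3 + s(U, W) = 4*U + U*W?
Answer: 2914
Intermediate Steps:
s(U, W) = -3 + 4*U + U*W (s(U, W) = -3 + (4*U + U*W) = -3 + 4*U + U*W)
g(t, q) = -2 + t (g(t, q) = ((-3 + 4*0 + 0*t) + t) + 1 = ((-3 + 0 + 0) + t) + 1 = (-3 + t) + 1 = -2 + t)
N = 3 (N = -76 + 79 = 3)
c = -62 (c = -2 + (-63 + (-2 + 5)) = -2 + (-63 + 3) = -2 - 60 = -62)
(N - 50)*c = (3 - 50)*(-62) = -47*(-62) = 2914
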